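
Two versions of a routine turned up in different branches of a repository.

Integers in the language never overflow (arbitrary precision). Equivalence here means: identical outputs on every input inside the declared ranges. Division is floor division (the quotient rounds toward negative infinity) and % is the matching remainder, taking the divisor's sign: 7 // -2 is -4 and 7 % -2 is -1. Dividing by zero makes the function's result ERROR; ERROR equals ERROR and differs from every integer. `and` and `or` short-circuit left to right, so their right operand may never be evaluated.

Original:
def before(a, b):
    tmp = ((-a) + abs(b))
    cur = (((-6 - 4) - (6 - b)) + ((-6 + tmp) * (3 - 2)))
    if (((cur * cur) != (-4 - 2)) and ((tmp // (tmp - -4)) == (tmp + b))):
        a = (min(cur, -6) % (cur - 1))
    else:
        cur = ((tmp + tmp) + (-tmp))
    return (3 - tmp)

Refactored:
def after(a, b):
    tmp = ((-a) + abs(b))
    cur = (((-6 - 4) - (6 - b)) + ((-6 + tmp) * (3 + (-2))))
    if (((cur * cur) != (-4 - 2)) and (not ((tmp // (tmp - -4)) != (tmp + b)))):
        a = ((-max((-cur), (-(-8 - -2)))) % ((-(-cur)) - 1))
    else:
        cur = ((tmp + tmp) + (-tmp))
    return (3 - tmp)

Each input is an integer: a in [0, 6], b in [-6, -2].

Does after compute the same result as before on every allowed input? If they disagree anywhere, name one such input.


The two are interchangeable: boolean connective usage differs, and comparison usage differs, and arithmetic usage differs, and constant usage differs, and min/max/abs usage differs, and every declared input agrees.
One worked example (a=1, b=-6) — before: tmp=5, then cur=-23, then (((cur * cur) != (-4 - 2)) and ((tmp // (tmp - -4)) == (tmp + b))) is false, then cur=5, then returns -2; after: tmp=5, then cur=-23, then (((cur * cur) != (-4 - 2)) and (not ((tmp // (tmp - -4)) != (tmp + b)))) is false, then cur=5, then returns -2; agreement on -2.
Checked all 35 inputs in the declared domain: the outputs agree on every one.
verdict: equivalent


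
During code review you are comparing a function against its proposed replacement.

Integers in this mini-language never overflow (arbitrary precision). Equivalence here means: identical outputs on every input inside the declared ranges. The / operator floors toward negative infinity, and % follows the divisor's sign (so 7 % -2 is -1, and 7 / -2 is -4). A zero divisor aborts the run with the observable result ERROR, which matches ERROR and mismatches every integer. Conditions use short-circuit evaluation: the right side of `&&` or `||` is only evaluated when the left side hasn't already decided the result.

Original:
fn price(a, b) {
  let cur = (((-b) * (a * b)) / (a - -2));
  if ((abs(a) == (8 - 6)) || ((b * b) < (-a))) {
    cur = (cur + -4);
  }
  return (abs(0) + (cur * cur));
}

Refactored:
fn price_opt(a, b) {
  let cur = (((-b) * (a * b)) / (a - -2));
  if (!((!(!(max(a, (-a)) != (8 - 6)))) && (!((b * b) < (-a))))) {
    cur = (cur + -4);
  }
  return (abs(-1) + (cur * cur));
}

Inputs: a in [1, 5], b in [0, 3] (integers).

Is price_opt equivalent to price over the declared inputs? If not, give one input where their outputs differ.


The rewrite breaks on a=1, b=0, where the results are 0 and 1.
price: cur=0, then ((abs(a) == (8 - 6)) || ((b * b) < (-a))) is false, then returns 0
price_opt: cur=0, then (!((!(!(max(a, (-a)) != (8 - 6)))) && (!((b * b) < (-a))))) is false, then returns 1
verdict: not equivalent; witness: a=1, b=0


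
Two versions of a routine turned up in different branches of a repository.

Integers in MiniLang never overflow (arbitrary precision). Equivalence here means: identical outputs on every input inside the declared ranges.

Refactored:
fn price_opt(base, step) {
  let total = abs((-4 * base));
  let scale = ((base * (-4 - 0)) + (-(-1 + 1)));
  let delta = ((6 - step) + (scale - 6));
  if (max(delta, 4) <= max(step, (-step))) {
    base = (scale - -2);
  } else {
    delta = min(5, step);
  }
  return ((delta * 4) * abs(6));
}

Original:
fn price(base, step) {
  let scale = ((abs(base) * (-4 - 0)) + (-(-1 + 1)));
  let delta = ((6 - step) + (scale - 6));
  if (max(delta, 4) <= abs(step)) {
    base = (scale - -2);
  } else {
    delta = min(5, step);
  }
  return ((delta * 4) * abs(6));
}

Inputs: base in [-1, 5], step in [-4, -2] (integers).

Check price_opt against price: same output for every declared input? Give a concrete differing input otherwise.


Not equivalent: base=-1, step=-4 separates them (0 vs -96).
price: scale becomes -4; next delta becomes 0; next (max(delta, 4) <= abs(step)) evaluates to true; next base becomes -2; next final value 0
price_opt: total becomes 4; next scale becomes 4; next delta becomes 8; next (max(delta, 4) <= max(step, (-step))) evaluates to false; next delta becomes -4; next final value -96
verdict: not equivalent; witness: base=-1, step=-4


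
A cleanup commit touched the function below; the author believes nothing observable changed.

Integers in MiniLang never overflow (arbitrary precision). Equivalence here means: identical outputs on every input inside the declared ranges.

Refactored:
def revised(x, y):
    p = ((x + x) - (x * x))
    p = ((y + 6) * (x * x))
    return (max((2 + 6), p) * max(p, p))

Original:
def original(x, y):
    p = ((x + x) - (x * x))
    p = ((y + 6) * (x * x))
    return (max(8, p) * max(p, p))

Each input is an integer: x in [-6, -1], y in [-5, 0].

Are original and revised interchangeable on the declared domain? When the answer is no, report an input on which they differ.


Changes here: constant usage differs; arithmetic usage differs; the full 36-point sweep finds no disagreement.
verdict: equivalent


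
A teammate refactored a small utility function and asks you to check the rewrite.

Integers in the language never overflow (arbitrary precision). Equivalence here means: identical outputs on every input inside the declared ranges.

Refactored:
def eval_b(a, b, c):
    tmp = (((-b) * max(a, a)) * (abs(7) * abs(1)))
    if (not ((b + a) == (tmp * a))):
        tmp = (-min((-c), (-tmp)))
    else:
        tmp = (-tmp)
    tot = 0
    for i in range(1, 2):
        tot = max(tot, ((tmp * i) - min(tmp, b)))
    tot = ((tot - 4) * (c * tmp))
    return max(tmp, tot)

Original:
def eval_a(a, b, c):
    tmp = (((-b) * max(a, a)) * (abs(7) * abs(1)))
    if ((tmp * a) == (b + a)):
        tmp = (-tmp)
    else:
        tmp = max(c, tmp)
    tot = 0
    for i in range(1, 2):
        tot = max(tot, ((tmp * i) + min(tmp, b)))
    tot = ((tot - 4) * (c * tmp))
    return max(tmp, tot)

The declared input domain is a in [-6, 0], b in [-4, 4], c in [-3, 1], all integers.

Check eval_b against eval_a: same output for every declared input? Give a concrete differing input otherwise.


Try a=-6, b=1, c=1.
eval_a: tmp=42, then ((tmp * a) == (b + a)) is false, then tmp=42, then tot=0, then (i=1), then tot=43, then tot=1638, then returns 1638
eval_b: tmp=42, then (not ((b + a) == (tmp * a))) is true, then tmp=42, then tot=0, then (i=1), then tot=41, then tot=1554, then returns 1554
1638 and 1554 differ, so these are not the same function on this domain.
verdict: not equivalent; witness: a=-6, b=1, c=1


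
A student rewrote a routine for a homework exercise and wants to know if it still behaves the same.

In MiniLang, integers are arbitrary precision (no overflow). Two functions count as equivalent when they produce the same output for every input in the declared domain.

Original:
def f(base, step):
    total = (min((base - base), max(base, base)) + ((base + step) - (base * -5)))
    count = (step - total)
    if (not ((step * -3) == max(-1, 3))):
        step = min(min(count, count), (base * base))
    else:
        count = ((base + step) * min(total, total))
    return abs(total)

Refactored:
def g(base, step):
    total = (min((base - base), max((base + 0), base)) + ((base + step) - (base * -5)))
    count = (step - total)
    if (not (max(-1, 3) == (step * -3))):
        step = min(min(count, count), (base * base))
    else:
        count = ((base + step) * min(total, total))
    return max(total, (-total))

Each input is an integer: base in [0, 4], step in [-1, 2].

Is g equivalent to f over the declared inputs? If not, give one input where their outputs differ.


Behavior is preserved: although min/max/abs usage differs, and constant usage differs, and arithmetic usage differs, the outputs never diverge.
Tracing base=4, step=0: f: total becomes 24; next count becomes -24; next (not ((step * -3) == max(-1, 3))) evaluates to true; next step becomes -24; next final value 24 | g: total becomes 24; next count becomes -24; next (not (max(-1, 3) == (step * -3))) evaluates to true; next step becomes -24; next final value 24 — matching result 24.
An exhaustive pass over the 20 declared inputs shows identical outputs.
verdict: equivalent


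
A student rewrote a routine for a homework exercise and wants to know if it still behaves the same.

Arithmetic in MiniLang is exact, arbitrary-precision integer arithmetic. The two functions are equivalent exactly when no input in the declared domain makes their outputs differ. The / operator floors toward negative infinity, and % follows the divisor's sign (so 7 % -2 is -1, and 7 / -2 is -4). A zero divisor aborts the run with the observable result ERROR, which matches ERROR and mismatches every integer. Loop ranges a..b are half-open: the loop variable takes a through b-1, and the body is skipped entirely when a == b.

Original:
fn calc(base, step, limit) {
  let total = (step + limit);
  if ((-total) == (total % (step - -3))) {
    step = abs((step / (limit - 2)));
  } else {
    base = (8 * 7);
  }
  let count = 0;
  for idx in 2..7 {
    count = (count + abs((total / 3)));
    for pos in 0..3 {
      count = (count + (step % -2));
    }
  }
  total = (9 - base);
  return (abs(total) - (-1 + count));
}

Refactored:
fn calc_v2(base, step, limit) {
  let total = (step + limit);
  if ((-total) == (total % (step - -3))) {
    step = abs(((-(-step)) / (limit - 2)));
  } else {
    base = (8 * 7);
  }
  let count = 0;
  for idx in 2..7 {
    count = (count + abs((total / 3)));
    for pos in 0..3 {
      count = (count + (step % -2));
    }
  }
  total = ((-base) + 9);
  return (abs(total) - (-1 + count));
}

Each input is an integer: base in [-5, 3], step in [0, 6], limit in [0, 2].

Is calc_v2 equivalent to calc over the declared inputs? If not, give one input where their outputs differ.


Side by side, the visible changes include: arithmetic usage differs.
Spot check at base=-2, step=2, limit=0 — calc: total=2, then ((-total) == (total % (step - -3))) is false, then base=56, then count=0, then (idx=2), then count=0, then (pos=0), then count=0, then (pos=1), then count=0, then (pos=2), then count=0, then (idx=3), then count=0, then (pos=0), then count=0, then (pos=1), then count=0, then (pos=2), then count=0, then (idx=4), then count=0, then (pos=0), then count=0, then (pos=1), then count=0, then (pos=2), then count=0, then (idx=5), then count=0, then (pos=0), then count=0, then (pos=1), then count=0, then (pos=2), then count=0, then (idx=6), then count=0, then (pos=0), then count=0, then (pos=1), then count=0, then (pos=2), then count=0, then total=-47, then returns 48. calc_v2: total=2, then ((-total) == (total % (step - -3))) is false, then base=56, then count=0, then (idx=2), then count=0, then (pos=0), then count=0, then (pos=1), then count=0, then (pos=2), then count=0, then (idx=3), then count=0, then (pos=0), then count=0, then (pos=1), then count=0, then (pos=2), then count=0, then (idx=4), then count=0, then (pos=0), then count=0, then (pos=1), then count=0, then (pos=2), then count=0, then (idx=5), then count=0, then (pos=0), then count=0, then (pos=1), then count=0, then (pos=2), then count=0, then (idx=6), then count=0, then (pos=0), then count=0, then (pos=1), then count=0, then (pos=2), then count=0, then total=-47, then returns 48. Both give 48.
An exhaustive pass over the 189 declared inputs shows identical outputs.
verdict: equivalent


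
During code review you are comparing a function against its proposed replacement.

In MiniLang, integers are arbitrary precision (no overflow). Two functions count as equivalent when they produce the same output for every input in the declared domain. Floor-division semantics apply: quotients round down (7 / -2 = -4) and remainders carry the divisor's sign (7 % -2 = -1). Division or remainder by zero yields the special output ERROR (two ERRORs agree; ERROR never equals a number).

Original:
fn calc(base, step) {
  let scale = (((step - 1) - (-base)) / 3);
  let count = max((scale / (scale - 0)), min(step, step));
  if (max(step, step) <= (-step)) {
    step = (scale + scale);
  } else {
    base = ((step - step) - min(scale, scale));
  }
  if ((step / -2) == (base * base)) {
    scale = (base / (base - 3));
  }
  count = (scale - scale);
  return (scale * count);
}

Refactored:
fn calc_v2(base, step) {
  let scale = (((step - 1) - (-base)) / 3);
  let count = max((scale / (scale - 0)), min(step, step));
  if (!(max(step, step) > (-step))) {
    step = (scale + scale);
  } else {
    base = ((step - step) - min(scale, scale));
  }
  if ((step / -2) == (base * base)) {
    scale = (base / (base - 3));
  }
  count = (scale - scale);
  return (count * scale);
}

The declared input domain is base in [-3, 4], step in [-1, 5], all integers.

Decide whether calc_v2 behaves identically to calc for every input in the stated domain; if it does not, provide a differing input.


Comparing the listings, the differences include: boolean connective usage differs, comparison usage differs.
Tracing base=-3, step=1: calc: scale = -1; count = 1; (max(step, step) <= (-step)) -> false; base = 1; ((step / -2) == (base * base)) -> false; count = 0; return 0 | calc_v2: scale = -1; count = 1; (!(max(step, step) > (-step))) -> false; base = 1; ((step / -2) == (base * base)) -> false; count = 0; return 0 — matching result 0.
Every one of the 56 inputs gives matching results.
verdict: equivalent


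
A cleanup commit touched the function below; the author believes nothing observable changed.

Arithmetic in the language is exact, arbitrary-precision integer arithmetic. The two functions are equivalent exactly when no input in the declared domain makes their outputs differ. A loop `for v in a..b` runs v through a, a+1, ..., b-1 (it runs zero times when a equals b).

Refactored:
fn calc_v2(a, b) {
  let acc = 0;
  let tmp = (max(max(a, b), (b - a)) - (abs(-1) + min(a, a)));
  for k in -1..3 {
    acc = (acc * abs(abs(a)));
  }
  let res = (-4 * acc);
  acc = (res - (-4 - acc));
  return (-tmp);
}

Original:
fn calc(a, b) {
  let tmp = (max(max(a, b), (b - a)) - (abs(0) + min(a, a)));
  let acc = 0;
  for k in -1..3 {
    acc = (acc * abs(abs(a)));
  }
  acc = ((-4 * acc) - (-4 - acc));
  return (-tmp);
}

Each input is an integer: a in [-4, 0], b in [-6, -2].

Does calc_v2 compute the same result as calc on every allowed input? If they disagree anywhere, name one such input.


Input a=-4, b=-6: -2 from calc versus -1 from calc_v2.
verdict: not equivalent; witness: a=-4, b=-6


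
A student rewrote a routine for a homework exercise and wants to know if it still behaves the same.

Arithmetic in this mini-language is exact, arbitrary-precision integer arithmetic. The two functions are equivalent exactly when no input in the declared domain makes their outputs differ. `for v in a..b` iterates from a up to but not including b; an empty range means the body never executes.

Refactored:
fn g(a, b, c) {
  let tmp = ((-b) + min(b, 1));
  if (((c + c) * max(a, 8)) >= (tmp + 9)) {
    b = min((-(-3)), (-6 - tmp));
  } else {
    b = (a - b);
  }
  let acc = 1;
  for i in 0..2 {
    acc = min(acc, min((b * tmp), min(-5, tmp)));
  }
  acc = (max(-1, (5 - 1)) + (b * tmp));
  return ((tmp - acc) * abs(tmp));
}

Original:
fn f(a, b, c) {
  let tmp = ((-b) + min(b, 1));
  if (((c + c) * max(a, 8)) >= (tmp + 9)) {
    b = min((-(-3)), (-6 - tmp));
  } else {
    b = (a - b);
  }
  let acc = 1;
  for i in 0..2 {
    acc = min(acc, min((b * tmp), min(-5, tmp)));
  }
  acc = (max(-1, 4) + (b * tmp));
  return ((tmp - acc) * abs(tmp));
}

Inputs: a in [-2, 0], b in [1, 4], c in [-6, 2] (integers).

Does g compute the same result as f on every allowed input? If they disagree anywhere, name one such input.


Equivalent — the differences include constant usage differs; and arithmetic usage differs, yet no declared input distinguishes the two.
Spot check at a=-2, b=2, c=1 — f: tmp=-1, then (((c + c) * max(a, 8)) >= (tmp + 9)) is true, then b=-5, then acc=1, then (i=0), then acc=-5, then (i=1), then acc=-5, then acc=9, then returns -10. g: tmp=-1, then (((c + c) * max(a, 8)) >= (tmp + 9)) is true, then b=-5, then acc=1, then (i=0), then acc=-5, then (i=1), then acc=-5, then acc=9, then returns -10. Both give -10.
Checked all 108 inputs in the declared domain: the outputs agree on every one.
verdict: equivalent


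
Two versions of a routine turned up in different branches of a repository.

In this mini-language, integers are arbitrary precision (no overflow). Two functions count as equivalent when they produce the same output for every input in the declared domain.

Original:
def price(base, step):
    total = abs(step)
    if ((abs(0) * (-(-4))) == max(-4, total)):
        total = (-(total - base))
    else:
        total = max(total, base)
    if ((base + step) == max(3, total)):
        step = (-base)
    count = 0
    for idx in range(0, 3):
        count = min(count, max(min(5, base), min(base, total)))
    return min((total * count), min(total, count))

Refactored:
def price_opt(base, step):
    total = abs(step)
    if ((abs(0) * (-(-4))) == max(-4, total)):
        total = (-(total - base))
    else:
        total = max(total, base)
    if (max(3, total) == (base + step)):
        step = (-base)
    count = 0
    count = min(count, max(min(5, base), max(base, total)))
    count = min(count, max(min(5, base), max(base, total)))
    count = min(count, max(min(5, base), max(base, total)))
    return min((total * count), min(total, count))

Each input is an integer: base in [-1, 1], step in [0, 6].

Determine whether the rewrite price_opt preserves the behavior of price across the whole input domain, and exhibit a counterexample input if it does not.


Consider the input base=-1, step=1.
price: total := 1 | ((abs(0) * (-(-4))) == max(-4, total)): false | total := 1 | ((base + step) == max(3, total)): false | count := 0 | iter idx=0: | count := -1 | iter idx=1: | count := -1 | iter idx=2: | count := -1 | result -1
price_opt: total := 1 | ((abs(0) * (-(-4))) == max(-4, total)): false | total := 1 | (max(3, total) == (base + step)): false | count := 0 | count := 0 | count := 0 | count := 0 | result 0
-1 != 0, so the rewrite changes behavior.
verdict: not equivalent; witness: base=-1, step=1


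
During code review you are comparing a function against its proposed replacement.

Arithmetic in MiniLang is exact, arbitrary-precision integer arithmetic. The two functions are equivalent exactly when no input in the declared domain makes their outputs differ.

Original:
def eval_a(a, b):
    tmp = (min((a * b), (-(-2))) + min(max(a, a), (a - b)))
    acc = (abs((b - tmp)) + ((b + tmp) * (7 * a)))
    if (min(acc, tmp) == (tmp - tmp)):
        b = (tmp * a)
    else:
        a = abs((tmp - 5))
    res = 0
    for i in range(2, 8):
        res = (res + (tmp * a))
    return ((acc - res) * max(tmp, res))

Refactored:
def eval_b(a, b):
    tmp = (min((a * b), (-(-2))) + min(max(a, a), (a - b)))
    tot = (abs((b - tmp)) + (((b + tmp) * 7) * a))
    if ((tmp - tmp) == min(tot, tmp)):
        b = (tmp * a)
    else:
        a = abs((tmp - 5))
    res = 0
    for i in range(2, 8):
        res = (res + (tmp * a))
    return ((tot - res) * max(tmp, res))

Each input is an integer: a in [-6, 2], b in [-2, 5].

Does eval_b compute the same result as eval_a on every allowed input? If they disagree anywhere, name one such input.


This is a faithful refactor — local variable names differ, but the computed results match everywhere.
Spot check at a=-6, b=5 — eval_a: tmp=-41, then acc=1558, then (min(acc, tmp) == (tmp - tmp)) is false, then a=46, then res=0, then (i=2), then res=-1886, then (i=3), then res=-3772, then (i=4), then res=-5658, then (i=5), then res=-7544, then (i=6), then res=-9430, then (i=7), then res=-11316, then returns -527834. eval_b: tmp=-41, then tot=1558, then ((tmp - tmp) == min(tot, tmp)) is false, then a=46, then res=0, then (i=2), then res=-1886, then (i=3), then res=-3772, then (i=4), then res=-5658, then (i=5), then res=-7544, then (i=6), then res=-9430, then (i=7), then res=-11316, then returns -527834. Both give -527834.
Sweeping the whole domain (72 inputs) finds no disagreement.
verdict: equivalent


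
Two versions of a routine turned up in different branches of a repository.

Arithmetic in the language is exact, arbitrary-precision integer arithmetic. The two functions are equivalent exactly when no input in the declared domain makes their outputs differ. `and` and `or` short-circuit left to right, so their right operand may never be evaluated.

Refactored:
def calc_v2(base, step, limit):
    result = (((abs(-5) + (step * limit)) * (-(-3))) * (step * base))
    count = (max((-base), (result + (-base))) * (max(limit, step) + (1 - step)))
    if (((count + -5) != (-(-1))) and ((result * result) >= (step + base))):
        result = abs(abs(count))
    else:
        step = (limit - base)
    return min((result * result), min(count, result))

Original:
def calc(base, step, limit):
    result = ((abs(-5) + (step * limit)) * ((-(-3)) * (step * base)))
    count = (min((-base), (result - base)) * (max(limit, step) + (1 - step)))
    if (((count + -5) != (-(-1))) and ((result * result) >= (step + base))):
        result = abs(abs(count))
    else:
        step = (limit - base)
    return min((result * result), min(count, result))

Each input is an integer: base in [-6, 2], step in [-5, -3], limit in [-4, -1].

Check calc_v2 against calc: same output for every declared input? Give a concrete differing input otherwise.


The rewrite breaks on base=-6, step=-5, limit=-4, where the results are 12 and 4512.
calc: result becomes 2250; next count becomes 12; next (((count + -5) != (-(-1))) and ((result * result) >= (step + base))) evaluates to true; next result becomes 12; next final value 12
calc_v2: result becomes 2250; next count becomes 4512; next (((count + -5) != (-(-1))) and ((result * result) >= (step + base))) evaluates to true; next result becomes 4512; next final value 4512
verdict: not equivalent; witness: base=-6, step=-5, limit=-4


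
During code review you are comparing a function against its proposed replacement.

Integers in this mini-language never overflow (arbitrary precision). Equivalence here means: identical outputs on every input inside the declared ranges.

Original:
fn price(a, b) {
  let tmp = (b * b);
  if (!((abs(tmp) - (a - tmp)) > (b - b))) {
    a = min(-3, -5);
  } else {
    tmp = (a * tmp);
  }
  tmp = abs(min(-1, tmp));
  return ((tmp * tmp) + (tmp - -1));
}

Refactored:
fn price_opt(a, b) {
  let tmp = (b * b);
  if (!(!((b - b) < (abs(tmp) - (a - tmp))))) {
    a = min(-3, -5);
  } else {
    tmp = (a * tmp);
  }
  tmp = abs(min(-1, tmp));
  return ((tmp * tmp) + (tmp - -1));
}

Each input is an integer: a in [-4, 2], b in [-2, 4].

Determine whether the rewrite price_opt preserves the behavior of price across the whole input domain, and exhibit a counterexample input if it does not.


These are not equivalent — on a=-4, b=-2 the outputs split (273 vs 3).
price: tmp becomes 4; next (!((abs(tmp) - (a - tmp)) > (b - b))) evaluates to false; next tmp becomes -16; next tmp becomes 16; next final value 273
price_opt: tmp becomes 4; next (!(!((b - b) < (abs(tmp) - (a - tmp))))) evaluates to true; next a becomes -5; next tmp becomes 1; next final value 3
verdict: not equivalent; witness: a=-4, b=-2


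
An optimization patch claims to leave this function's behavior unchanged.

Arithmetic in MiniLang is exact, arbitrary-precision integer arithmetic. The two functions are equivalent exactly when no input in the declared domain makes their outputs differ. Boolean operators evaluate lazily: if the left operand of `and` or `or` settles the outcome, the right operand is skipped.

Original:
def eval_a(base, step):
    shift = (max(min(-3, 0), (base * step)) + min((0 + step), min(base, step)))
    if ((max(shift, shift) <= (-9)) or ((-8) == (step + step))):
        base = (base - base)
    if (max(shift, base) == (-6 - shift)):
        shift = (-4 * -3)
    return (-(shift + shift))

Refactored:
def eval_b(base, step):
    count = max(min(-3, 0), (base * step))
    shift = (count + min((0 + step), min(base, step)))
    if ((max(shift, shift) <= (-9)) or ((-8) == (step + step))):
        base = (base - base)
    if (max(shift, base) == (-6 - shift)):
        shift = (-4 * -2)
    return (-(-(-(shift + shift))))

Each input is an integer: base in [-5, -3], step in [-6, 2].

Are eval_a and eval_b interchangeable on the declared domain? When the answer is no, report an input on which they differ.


Evaluate both at base=-3, step=0.
eval_a: shift := -3 | ((max(shift, shift) <= (-9)) or ((-8) == (step + step))): false | (max(shift, base) == (-6 - shift)): true | shift := 12 | result -24
eval_b: count := 0 | shift := -3 | ((max(shift, shift) <= (-9)) or ((-8) == (step + step))): false | (max(shift, base) == (-6 - shift)): true | shift := 8 | result -16
-24 vs -16 — the two versions disagree here.
verdict: not equivalent; witness: base=-3, step=0


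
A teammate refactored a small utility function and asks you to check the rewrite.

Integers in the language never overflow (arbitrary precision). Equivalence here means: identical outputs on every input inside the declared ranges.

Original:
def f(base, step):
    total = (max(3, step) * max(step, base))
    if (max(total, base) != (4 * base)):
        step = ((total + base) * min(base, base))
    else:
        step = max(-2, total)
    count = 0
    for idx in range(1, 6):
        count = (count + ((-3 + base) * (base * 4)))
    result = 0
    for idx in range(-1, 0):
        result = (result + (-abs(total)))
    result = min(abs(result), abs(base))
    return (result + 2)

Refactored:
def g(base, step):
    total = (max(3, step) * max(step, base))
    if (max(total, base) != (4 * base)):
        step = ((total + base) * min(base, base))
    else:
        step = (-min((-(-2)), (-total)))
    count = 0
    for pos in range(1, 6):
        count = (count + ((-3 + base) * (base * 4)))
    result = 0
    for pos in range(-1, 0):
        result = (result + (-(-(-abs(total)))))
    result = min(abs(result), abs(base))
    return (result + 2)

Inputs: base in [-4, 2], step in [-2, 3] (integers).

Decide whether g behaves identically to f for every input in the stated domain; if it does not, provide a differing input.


Side by side, the visible changes include: local variable names differ, plus min/max/abs usage differs.
One worked example (base=-4, step=3) — f: total=9, then (max(total, base) != (4 * base)) is true, then step=-20, then count=0, then (idx=1), then count=112, then (idx=2), then count=224, then (idx=3), then count=336, then (idx=4), then count=448, then (idx=5), then count=560, then result=0, then (idx=-1), then result=-9, then result=4, then returns 6; g: total=9, then (max(total, base) != (4 * base)) is true, then step=-20, then count=0, then (pos=1), then count=112, then (pos=2), then count=224, then (pos=3), then count=336, then (pos=4), then count=448, then (pos=5), then count=560, then result=0, then (pos=-1), then result=-9, then result=4, then returns 6; agreement on 6.
Checked all 42 inputs in the declared domain: the outputs agree on every one.
verdict: equivalent


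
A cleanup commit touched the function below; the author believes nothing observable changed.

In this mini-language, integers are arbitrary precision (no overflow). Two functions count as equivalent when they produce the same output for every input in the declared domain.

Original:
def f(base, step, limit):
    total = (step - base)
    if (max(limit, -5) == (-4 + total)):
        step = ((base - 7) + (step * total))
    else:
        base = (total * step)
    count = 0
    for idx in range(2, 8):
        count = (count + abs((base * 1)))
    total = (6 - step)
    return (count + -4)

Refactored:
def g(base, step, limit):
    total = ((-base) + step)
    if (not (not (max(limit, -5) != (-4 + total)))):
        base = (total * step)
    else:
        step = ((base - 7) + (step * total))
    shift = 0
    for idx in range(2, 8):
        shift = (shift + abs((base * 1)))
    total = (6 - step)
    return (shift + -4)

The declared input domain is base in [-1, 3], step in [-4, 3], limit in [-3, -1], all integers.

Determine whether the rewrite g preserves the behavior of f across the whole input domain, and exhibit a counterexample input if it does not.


The two versions differ — the changes include comparison usage differs; and boolean connective usage differs; and local variable names differ; and arithmetic usage differs.
One worked example (base=2, step=-3, limit=-2) — f: total becomes -5; next (max(limit, -5) == (-4 + total)) evaluates to false; next base becomes 15; next count becomes 0; next at idx=2:; next count becomes 15; next at idx=3:; next count becomes 30; next at idx=4:; next count becomes 45; next at idx=5:; next count becomes 60; next at idx=6:; next count becomes 75; next at idx=7:; next count becomes 90; next total becomes 9; next final value 86; g: total becomes -5; next (not (not (max(limit, -5) != (-4 + total)))) evaluates to true; next base becomes 15; next shift becomes 0; next at idx=2:; next shift becomes 15; next at idx=3:; next shift becomes 30; next at idx=4:; next shift becomes 45; next at idx=5:; next shift becomes 60; next at idx=6:; next shift becomes 75; next at idx=7:; next shift becomes 90; next total becomes 9; next final value 86; agreement on 86.
Across all 120 domain points the two functions coincide.
verdict: equivalent


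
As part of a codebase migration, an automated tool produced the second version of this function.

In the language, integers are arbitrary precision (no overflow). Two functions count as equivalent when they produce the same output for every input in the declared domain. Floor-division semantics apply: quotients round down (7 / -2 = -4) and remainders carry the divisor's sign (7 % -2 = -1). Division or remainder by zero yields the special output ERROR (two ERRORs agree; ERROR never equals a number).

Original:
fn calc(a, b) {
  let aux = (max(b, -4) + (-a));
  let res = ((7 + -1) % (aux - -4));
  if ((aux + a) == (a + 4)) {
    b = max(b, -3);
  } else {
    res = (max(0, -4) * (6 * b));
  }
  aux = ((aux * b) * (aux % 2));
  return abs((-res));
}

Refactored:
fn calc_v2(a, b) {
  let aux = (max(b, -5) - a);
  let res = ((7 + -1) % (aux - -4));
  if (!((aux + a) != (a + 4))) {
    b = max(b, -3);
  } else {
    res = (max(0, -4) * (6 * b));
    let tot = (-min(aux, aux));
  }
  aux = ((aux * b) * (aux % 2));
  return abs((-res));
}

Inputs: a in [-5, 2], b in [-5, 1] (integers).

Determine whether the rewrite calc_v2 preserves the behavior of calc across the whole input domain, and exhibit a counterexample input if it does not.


Take a=-1, b=-5.
calc: aux = -3; res = 0; ((aux + a) == (a + 4)) -> false; res = 0; aux = 15; return 0
calc_v2: aux = -4; division by zero -> ERROR
0 and ERROR differ, so these are not the same function on this domain.
verdict: not equivalent; witness: a=-1, b=-5


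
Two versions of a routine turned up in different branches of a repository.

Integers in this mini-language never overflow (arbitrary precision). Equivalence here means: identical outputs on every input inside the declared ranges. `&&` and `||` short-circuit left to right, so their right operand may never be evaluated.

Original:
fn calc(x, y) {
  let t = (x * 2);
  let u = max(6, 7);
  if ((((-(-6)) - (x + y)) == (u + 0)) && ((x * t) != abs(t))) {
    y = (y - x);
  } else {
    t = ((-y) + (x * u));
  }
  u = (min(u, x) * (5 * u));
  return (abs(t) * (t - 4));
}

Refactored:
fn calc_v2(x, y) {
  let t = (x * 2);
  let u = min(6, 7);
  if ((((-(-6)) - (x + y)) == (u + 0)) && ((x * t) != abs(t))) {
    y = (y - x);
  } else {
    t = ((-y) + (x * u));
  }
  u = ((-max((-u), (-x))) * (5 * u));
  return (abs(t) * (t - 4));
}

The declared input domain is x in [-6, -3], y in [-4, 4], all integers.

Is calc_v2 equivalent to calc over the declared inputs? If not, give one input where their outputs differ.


Run the pair on x=-6, y=-4.
calc: t = -12; u = 7; ((((-(-6)) - (x + y)) == (u + 0)) && ((x * t) != abs(t))) -> false; t = -38; u = -210; return -1596
calc_v2: t = -12; u = 6; ((((-(-6)) - (x + y)) == (u + 0)) && ((x * t) != abs(t))) -> false; t = -32; u = -180; return -1152
-1596 against -1152: the behavior changed.
verdict: not equivalent; witness: x=-6, y=-4


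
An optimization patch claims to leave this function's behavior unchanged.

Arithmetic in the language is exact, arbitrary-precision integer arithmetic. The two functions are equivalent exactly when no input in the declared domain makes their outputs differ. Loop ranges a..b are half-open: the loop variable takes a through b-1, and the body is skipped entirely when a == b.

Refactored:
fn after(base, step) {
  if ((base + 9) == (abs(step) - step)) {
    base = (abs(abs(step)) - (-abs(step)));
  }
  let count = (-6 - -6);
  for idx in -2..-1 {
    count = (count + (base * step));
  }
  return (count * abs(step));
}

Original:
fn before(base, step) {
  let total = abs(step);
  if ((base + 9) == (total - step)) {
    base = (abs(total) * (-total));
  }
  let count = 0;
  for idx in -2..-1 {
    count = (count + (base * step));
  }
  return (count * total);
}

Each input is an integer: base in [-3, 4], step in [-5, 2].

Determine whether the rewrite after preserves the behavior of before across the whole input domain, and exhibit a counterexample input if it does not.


There is a counterexample at base=-3, step=-3: 81 on one side, -54 on the other.
before: total := 3 | ((base + 9) == (total - step)): true | base := -9 | count := 0 | iter idx=-2: | count := 27 | result 81
after: ((base + 9) == (abs(step) - step)): true | base := 6 | count := 0 | iter idx=-2: | count := -18 | result -54
verdict: not equivalent; witness: base=-3, step=-3


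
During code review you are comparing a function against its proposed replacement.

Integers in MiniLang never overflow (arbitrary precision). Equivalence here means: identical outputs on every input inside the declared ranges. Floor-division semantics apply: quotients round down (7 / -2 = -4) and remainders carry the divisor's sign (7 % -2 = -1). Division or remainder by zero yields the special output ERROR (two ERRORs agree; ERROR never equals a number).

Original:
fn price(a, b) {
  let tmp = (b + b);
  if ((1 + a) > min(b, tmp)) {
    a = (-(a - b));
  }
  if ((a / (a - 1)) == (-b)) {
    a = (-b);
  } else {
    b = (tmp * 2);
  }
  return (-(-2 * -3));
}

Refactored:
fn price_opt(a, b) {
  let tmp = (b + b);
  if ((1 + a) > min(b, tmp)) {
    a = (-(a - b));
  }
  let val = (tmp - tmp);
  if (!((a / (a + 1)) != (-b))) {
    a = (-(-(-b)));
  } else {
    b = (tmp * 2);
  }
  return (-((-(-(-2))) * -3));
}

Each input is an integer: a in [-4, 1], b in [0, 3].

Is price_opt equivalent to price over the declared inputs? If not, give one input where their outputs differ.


There is a counterexample at a=-1, b=0: -6 on one side, ERROR on the other.
price: tmp = 0; ((1 + a) > min(b, tmp)) -> false; ((a / (a - 1)) == (-b)) -> true; a = 0; return -6
price_opt: tmp = 0; ((1 + a) > min(b, tmp)) -> false; val = 0; division by zero -> ERROR
verdict: not equivalent; witness: a=-1, b=0


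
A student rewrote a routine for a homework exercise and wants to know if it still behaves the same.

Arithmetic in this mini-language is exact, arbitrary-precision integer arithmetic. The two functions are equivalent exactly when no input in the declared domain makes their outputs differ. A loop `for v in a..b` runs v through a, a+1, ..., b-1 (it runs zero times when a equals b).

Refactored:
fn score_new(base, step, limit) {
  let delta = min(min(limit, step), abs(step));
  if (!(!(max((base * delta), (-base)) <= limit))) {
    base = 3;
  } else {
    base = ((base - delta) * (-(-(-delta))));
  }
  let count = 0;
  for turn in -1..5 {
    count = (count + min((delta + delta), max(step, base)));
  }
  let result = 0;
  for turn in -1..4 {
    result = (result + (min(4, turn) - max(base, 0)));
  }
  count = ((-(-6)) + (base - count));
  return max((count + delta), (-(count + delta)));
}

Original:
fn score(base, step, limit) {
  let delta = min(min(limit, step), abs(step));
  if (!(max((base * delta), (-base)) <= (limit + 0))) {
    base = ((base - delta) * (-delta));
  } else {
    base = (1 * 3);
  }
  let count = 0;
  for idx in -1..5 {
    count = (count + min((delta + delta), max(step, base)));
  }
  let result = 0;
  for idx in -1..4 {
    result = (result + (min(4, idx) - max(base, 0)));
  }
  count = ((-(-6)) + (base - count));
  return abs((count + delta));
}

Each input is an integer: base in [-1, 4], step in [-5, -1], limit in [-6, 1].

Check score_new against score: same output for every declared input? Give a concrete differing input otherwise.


Side by side, the visible changes include: arithmetic usage differs, local variable names differ, min/max/abs usage differs, constant usage differs, boolean connective usage differs.
Spot check at base=-1, step=-5, limit=-1 — score: delta becomes -5; next (!(max((base * delta), (-base)) <= (limit + 0))) evaluates to true; next base becomes 20; next count becomes 0; next at idx=-1:; next count becomes -10; next at idx=0:; next count becomes -20; next at idx=1:; next count becomes -30; next at idx=2:; next count becomes -40; next at idx=3:; next count becomes -50; next at idx=4:; next count becomes -60; next result becomes 0; next at idx=-1:; next result becomes -21; next at idx=0:; next result becomes -41; next at idx=1:; next result becomes -60; next at idx=2:; next result becomes -78; next at idx=3:; next result becomes -95; next count becomes 86; next final value 81. score_new: delta becomes -5; next (!(!(max((base * delta), (-base)) <= limit))) evaluates to false; next base becomes 20; next count becomes 0; next at turn=-1:; next count becomes -10; next at turn=0:; next count becomes -20; next at turn=1:; next count becomes -30; next at turn=2:; next count becomes -40; next at turn=3:; next count becomes -50; next at turn=4:; next count becomes -60; next result becomes 0; next at turn=-1:; next result becomes -21; next at turn=0:; next result becomes -41; next at turn=1:; next result becomes -60; next at turn=2:; next result becomes -78; next at turn=3:; next result becomes -95; next count becomes 86; next final value 81. Both give 81.
Every one of the 240 inputs gives matching results.
verdict: equivalent


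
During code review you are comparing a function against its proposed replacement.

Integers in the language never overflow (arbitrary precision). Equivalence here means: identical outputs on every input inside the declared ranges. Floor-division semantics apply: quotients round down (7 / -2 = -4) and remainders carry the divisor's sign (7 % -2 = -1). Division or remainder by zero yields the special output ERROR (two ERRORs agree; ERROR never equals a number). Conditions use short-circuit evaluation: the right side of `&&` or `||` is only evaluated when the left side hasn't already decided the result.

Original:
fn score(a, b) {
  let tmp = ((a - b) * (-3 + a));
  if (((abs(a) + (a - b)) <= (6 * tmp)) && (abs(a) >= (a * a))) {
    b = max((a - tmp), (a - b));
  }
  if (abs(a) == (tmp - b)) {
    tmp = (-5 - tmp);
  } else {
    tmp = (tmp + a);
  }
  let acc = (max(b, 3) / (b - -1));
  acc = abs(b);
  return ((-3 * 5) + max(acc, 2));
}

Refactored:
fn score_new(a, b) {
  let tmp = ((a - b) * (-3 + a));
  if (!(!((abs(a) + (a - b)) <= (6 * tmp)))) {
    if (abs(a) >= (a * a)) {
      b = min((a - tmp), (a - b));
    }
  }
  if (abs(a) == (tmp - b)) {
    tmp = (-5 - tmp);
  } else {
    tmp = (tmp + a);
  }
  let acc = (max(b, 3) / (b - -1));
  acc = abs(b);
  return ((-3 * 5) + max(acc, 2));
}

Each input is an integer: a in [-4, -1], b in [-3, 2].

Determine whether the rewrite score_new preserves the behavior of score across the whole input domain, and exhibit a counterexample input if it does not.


On input a=-1, b=0, score returns ERROR while score_new returns -10.
verdict: not equivalent; witness: a=-1, b=0
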